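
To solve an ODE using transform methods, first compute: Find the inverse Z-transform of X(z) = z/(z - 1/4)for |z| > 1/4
Standard pair: z/(z-a) <-> a^n*u[n] for causal signals
With a=1/4: x[n]=(1/4)^n*u[n]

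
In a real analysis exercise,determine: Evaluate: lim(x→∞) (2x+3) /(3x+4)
Divide numerator and denominator by x:
lim (2+3/x)/(3+4/x) = 2/3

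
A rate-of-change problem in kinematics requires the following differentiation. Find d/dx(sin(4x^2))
Chain rule: d/dx[sin(u)]=cos(u)·u' where u=4x^2
u'=8x

Answer: 8x·cos(4x^2)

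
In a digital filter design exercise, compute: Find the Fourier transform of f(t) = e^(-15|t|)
Using the standard pair: F{e^(-a|t|)}=2a/(a^2 + omega^2)
With a=15: F(omega)=30/(225 + omega^2)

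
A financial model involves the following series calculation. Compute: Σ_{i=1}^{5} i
Using formula: Σ i^1=n(n + 1)/2=5·6/2=15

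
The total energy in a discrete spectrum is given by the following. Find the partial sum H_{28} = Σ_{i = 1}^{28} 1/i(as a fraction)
H_28 = 1 + 1/2 + 1/3 + ... + 1/28
= 315404588903/80313433200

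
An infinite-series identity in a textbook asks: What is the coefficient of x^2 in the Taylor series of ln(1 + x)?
ln(1+x) = Σ (-1)^(n+1) x^n/n
Coefficient of x^2 = (-1)^3/2 = -1/2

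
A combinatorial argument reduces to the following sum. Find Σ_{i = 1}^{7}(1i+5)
= 1·Σ i + 5·7 = 1·28 + 35 = 63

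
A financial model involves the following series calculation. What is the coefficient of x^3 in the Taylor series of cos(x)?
cos(x) has only even powers. Coefficient of x^3=0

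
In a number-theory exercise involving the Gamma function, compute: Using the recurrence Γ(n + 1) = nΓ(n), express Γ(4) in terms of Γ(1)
Γ(4)=3Γ(3)=3·2Γ(2)=...=3!·Γ(1)=6·Γ(1)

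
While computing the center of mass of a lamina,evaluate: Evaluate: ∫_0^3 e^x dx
Antiderivative: e^x
Evaluate: (e^3-1)

Answer: e^3-1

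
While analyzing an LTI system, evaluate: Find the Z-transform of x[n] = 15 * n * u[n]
Z{n*u[n]}=z/(z-1)^2
By linearity: Z{15*n*u[n]}=15z/(z-1)^2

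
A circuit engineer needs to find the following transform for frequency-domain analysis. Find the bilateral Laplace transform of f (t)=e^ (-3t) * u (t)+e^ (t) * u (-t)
For e^(-3t) * u(t): L = 1/(s + 3), Re(s) > -3
For e^(t) * u(-t): L = -1/(s-1), Re(s) < 1
Combined: F(s) = 1/(s + 3) - 1/(s-1), -3 < Re(s) < 1

Answer: 1/(s + 3) - 1/(s-1), ROC: -3 < Re(s) < 1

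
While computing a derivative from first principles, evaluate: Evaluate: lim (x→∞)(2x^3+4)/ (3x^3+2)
Divide numerator and denominator by x^3:
lim (2 + 4/x^3)/(3 + 2/x^3) = 2/3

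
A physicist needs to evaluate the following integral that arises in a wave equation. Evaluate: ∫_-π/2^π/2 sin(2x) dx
Antiderivative: -cos(2x)/2
Evaluate at bounds: [-cos(2·π/2)/2] - [-cos(2·-π/2)/2]
=(-(-1) + (-1))/2=0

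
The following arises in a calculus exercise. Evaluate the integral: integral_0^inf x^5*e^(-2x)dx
This is a Gamma integral. Substitute u=2x (du=2 dx):
integral_0^inf x^5*e^(-2x) dx=(1/2^6) integral_0^inf u^5*e^(-u) du
=Gamma(6)/2^6=5!/2^6=120/64

Answer: 15/8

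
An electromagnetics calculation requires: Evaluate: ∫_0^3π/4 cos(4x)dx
Antiderivative: sin(4x)/4
Evaluate at bounds: [sin(4·3π/4)/4] - [sin(4·0)/4]
=((0) - (0))/4=0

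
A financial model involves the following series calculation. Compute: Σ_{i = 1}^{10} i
Using formula: Σ i^1=n(n+1)/2=10·11/2=55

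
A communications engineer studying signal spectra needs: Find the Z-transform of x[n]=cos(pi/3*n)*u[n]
Z{cos(w0 * n) * u[n]}=z(z - cos(w0))/(z^2 - 2z * cos(w0) + 1)
With w0=pi/3: X(z)=z(z - cos(pi/3))/(z^2 - 2z * cos(pi/3) + 1)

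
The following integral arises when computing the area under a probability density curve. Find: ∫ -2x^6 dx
Using power rule: ∫ -2x^6 dx=-2/7 x^7 + C=(-2/7)x^7 + C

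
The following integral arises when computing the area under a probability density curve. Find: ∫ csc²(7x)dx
Since d/dx[-cot(7x)] = 7csc²(7x), integral = -cot(7x)/7 + C

Answer: (-1/7)cot(7x) + C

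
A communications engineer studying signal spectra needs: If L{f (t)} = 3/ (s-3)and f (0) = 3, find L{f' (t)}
L{f'(t)} = s·F(s) - f(0) = 3s/(s-3) - 3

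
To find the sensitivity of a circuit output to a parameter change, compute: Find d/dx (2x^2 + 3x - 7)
Power rule: d/dx(ax^n)=n·a·x^(n-1)
Term by term: 4·x + 3

Answer: 4x + 3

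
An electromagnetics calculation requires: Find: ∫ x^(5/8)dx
Power rule: ∫ x^(5/8) dx = x^(13/8)/(13/8)+C

Answer: (8/13)·x^(13/8)+C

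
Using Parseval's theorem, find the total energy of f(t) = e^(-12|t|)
Parseval's theorem: E = integral |f(t)|^2 dt = (1/2pi) integral |F(omega)|^2 domega
E = integral_{-inf}^{inf} e^(-24|t|) dt = 2*integral_0^inf e^(-24t) dt = 2/(2*12) = 1/12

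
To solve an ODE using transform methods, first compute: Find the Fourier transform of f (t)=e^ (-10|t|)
Using the standard pair: F{e^(-a|t|)}=2a/(a^2+omega^2)
With a=10: F(omega)=20/(100+omega^2)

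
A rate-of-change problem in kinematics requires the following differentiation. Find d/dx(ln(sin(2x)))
Chain rule: d/dx[ln(u)]=u'/u where u=sin(2x)
u'=2cos(2x)

Answer: (2cos(2x))/(sin(2x))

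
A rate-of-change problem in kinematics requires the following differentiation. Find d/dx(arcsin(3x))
d/dx[arcsin(u)] = u'/√(1-u²), u = 3x, u' = 3

Answer: 3/√(1-9x²)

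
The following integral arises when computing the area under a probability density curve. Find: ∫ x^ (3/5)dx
Power rule: ∫ x^(3/5) dx=x^(8/5)/(8/5) + C

Answer: (5/8)·x^(8/5) + C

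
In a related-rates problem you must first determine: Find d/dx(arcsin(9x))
d/dx[arcsin(u)] = u'/√(1-u²), u = 9x, u' = 9

Answer: 9/√(1 - 81x²)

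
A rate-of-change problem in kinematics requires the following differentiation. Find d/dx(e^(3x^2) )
Chain rule: d/dx[e^u] = e^u · u' where u = 3x^2
u' = 6x

Answer: 6x·e^(3x^2)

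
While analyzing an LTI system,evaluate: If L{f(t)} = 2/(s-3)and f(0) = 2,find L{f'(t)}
L{f'(t)} = s·F(s) - f(0) = 2s/(s-3) - 2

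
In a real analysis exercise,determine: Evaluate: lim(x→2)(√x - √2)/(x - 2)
Multiply by conjugate (√x + √2)/(√x + √2):
= (x - 2)/((x - 2)(√x + √2)) = 1/(√x + √2)
As x → 2: 1/(2√2)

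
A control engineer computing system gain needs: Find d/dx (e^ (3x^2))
Chain rule: d/dx[e^u]=e^u · u' where u=3x^2
u'=6x

Answer: 6x·e^(3x^2)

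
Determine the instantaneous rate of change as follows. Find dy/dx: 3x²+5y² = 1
Differentiate: 6x + 10y·(dy/dx)=0
dy/dx=-6x/(10y)=-(3/5)·(x/y)

Answer: dy/dx=-(3/5)·(x/y)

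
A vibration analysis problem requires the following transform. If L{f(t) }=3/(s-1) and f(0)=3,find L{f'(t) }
L{f'(t)} = s·F(s) - f(0) = 3s/(s-1) - 3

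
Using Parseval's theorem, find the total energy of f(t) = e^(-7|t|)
Parseval's theorem: E = integral |f(t)|^2 dt = (1/2pi) integral |F(omega)|^2 domega
E = integral_{-inf}^{inf} e^(-14|t|) dt = 2*integral_0^inf e^(-14t) dt = 2/(2*7) = 1/7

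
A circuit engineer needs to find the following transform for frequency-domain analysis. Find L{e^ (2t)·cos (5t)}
First shifting: L{e^(at)f(t)}=F(s-a)
L{cos(5t)}=s/(s²+25)
Shift: (s-2)/((s-2)²+25)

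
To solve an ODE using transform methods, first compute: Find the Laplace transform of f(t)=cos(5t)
L{cos(wt)} = s/(s² + w²)
L{cos(5t)} = s/(s² + 25)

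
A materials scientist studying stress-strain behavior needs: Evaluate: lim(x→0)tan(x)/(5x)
tan(u) ≈ u for small u:
tan(x)/(5x) ≈ x/(5x)=1/5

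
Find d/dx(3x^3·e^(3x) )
Product rule: (fg)'=f'g+fg'
f=3x^3, f'=9x^2
g=e^(3x), g'=3·e^(3x)

Answer: 9x^2·e^(3x)+9x^3·e^(3x)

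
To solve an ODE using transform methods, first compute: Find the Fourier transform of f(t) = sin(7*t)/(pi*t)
sin(W*t)/(pi*t) = (W/pi)*sinc(W*t/pi) is the impulse response of the ideal low-pass filter with cutoff W (here W = 7).
Its Fourier transform is a rectangular function:
F(omega) = 1 for |omega| < 7, 0 otherwise

Answer: rect(omega/14) [i.e., 1 for |omega| < 7, 0 otherwise]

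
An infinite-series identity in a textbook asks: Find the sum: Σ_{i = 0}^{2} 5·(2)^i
Geometric series: S=a(1 - r^n)/(1 - r)
a=5, r=2, n=3
S=5(1-8)/-1=35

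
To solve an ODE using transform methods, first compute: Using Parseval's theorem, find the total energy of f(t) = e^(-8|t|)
Parseval's theorem: E=integral |f(t)|^2 dt=(1/2pi) integral |F(omega)|^2 domega
E=integral_{-inf}^{inf} e^(-16|t|) dt=2*integral_0^inf e^(-16t) dt=2/(2*8)=1/8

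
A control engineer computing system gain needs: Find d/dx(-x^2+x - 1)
Power rule: d/dx(ax^n) = n·a·x^(n-1)
Term by term: -2·x+1

Answer: -2x+1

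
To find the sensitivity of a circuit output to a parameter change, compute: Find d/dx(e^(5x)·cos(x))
Product rule: (fg)' = f'g + fg'
f = e^(5x), f' = 5·e^(5x)
g = cos(x), g' = -sin(x)

Answer: 5·e^(5x)·cos(x) - e^(5x)·sin(x)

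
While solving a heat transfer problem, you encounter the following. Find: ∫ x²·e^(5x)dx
Integration by parts twice:
First: u = x², dv = e^(5x) dx => x²e^(5x)/5 - (2/5)∫ xe^(5x) dx
Second (∫ xe^(5x) dx): xe^(5x)/5 - e^(5x)/25
Combining: e^(5x)(x²/5-2x/25+2/125)+C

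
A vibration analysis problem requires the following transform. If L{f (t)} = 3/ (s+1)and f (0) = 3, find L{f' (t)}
L{f'(t)} = s·F(s) - f(0) = 3s/(s + 1) - 3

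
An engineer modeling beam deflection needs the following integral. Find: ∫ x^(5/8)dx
Power rule: ∫ x^(5/8) dx = x^(13/8)/(13/8)+C

Answer: (8/13)·x^(13/8)+C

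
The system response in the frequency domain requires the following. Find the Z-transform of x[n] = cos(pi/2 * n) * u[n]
Z{cos(w0*n)*u[n]}=z(z - cos(w0))/(z^2 - 2z*cos(w0) + 1)
With w0=pi/2: X(z)=z(z - cos(pi/2))/(z^2 - 2z*cos(pi/2) + 1)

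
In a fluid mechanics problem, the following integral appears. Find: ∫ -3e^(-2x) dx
Since d/dx[e^(-2x)]=-2e^(-2x), we get 3/2 e^(-2x)+C

Answer: (3/2)e^(-2x)+C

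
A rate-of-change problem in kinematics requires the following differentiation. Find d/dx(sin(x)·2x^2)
Product rule: (fg)' = f'g + fg'
f = sin(x), f' = cos(x)
g = 2x^2, g' = 4x

Answer: 2·cos(x)·x^2 + 4·sin(x)·x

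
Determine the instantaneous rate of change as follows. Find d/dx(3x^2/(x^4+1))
Quotient rule: (f/g)'=(f'g - fg')/g²
f=3x^2, f'=6x
g=x^4+1, g'=4x^3

Answer: (6x·(x^4+1)-12x^5)/(x^4+1)²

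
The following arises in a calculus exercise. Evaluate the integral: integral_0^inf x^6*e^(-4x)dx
This is a Gamma integral. Substitute u=4x (du=4 dx):
integral_0^inf x^6 * e^(-4x) dx=(1/4^7) integral_0^inf u^6 * e^(-u) du
=Gamma(7)/4^7=6!/4^7=720/16384

Answer: 45/1024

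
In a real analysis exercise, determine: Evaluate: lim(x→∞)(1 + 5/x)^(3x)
Rewrite as [(1+5/x)^x]^3.
lim(1+5/x)^x=e^5, so limit=(e^5)^3=e^15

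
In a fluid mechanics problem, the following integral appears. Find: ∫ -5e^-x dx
Since d/dx[e^-x] = - e^-x, we get 5e^-x + C

Answer: 5e^-x + C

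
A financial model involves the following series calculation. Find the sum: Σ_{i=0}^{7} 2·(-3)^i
Geometric series: S = a(1 - r^n)/(1 - r)
a = 2, r = -3, n = 8
S = 2(1 - 6561)/4 = -3280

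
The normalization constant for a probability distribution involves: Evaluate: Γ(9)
Γ(n) = (n-1)! for positive integers
Γ(9) = 8! = 40320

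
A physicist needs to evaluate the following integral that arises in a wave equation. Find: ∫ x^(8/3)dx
Power rule: ∫ x^(8/3) dx=x^(11/3)/(11/3) + C

Answer: (3/11)·x^(11/3) + C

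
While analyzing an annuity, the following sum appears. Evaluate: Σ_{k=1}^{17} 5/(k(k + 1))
Partial fractions: 5/(k(k+1))=5/k - 5/(k+1)
Telescoping sum: 5(1-1/18)=5·17/18

Answer: 85/18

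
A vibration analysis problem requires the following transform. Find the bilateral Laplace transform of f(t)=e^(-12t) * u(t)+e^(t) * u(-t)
For e^(-12t) * u(t): L=1/(s+12), Re(s) > -12
For e^(t) * u(-t): L=-1/(s-1), Re(s) < 1
Combined: F(s)=1/(s+12)-1/(s-1), -12 < Re(s) < 1

Answer: 1/(s+12)-1/(s-1), ROC: -12 < Re(s) < 1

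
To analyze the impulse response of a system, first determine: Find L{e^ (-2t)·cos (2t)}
First shifting: L{e^(at)f(t)} = F(s-a)
L{cos(2t)} = s/(s² + 4)
Shift: (s + 2)/((s + 2)² + 4)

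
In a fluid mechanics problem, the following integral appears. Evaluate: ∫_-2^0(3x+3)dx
Step 1: Find antiderivative F(x) = (3/2)x^2 + 3x
Step 2: F(0) - F(-2) = 0 - (0) = 0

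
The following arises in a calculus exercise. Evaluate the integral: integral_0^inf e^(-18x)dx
integral_0^inf e^(-18x) dx = [-1/18 * e^(-18x)]_0^inf
= 0 - (-1/18) = 1/18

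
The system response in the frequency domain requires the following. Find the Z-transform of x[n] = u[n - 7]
Using the time-shift property: Z{u[n-7]}=z^(-7)*z/(z-1)
=z^(-6)/(z-1)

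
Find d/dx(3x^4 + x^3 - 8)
Power rule: d/dx(ax^n) = n·a·x^(n-1)
Term by term: 12·x^3+3·x^2

Answer: 12x^3+3x^2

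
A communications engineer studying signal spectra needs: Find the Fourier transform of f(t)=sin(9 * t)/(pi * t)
sin(W * t)/(pi * t)=(W/pi) * sinc(W * t/pi) is the impulse response of the ideal low-pass filter with cutoff W (here W=9).
Its Fourier transform is a rectangular function:
F(omega)=1 for |omega| < 9, 0 otherwise

Answer: rect(omega/18) [i.e., 1 for |omega| < 9, 0 otherwise]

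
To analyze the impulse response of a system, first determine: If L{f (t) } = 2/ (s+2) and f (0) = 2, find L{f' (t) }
L{f'(t)}=s·F(s) - f(0)=2s/(s+2)-2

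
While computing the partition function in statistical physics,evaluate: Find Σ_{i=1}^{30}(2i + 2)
=2·Σ i + 2·30=2·465 + 60=990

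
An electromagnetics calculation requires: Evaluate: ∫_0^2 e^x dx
Antiderivative: e^x
Evaluate: (e^2-1)

Answer: e^2-1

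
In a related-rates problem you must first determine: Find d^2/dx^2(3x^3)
Apply power rule 2 times:
d^1: 9x^2
d^2: 18x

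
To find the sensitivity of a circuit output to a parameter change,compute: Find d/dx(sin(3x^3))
Chain rule: d/dx[sin(u)]=cos(u)·u' where u=3x^3
u'=9x^2

Answer: 9x^2·cos(3x^3)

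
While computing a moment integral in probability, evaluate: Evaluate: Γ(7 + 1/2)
Γ(n + 1/2)=(2n)!√π/(4^n·n!)
=87178291200√π/(16384·5040)=(135135/128)·√π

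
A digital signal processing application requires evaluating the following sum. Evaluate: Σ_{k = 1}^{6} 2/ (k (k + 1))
Partial fractions: 2/(k(k+1)) = 2/k - 2/(k+1)
Telescoping sum: 2(1-1/7) = 2·6/7

Answer: 12/7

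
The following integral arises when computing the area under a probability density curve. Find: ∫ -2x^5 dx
Using power rule: ∫ -2x^5 dx = -2/6 x^6 + C = (-1/3)x^6 + C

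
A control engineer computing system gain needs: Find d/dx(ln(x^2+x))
Chain rule: d/dx[ln(u)] = u'/u where u = x^2+x
u' = 2x+1

Answer: (2x+1)/(x^2+x)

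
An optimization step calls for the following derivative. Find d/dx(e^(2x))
Chain rule: d/dx[e^u] = e^u · u' where u = 2x
u' = 2

Answer: 2·e^(2x)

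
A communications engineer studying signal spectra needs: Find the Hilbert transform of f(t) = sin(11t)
The Hilbert transform shifts each frequency component by -pi/2.
H{sin(wt)} = -cos(wt)
With w = 11: H{sin(11t)} = -cos(11t)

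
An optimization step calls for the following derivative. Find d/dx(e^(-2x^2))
Chain rule: d/dx[e^u]=e^u · u' where u=-2x^2
u'=-4x

Answer: -4x·e^(-2x^2)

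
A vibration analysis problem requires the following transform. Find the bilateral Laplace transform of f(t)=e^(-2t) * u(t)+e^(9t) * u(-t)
For e^(-2t) * u(t): L = 1/(s+2), Re(s) > -2
For e^(9t) * u(-t): L = -1/(s-9), Re(s) < 9
Combined: F(s) = 1/(s+2)-1/(s-9), -2 < Re(s) < 9

Answer: 1/(s+2)-1/(s-9), ROC: -2 < Re(s) < 9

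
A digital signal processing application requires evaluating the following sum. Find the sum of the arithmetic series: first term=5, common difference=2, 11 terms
Last term: a_n=5 + (11 - 1)·2=25
Sum=n(a_1 + a_n)/2=11(5 + 25)/2=165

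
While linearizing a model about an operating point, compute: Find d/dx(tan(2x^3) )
Chain rule: d/dx[tan(u)]=sec²(u)·u' where u=2x^3
u'=6x^2

Answer: 6x^2·sec²(2x^3)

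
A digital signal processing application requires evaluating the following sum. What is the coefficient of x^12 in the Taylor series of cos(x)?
cos(x) = Σ (-1)^k x^(2k)/(2k)!
For x^12: (-1)^6/12! = 1/479001600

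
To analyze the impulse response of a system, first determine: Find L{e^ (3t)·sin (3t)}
First shifting: L{e^(at)f(t)}=F(s-a)
L{sin(3t)}=3/(s²+9)
Shift: 3/((s-3)²+9)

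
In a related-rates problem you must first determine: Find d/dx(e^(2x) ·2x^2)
Product rule: (fg)'=f'g+fg'
f=e^(2x), f'=2·e^(2x)
g=2x^2, g'=4x

Answer: 4·e^(2x)·x^2+4·e^(2x)·x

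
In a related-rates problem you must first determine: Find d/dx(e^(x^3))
Chain rule: d/dx[e^u] = e^u · u' where u = x^3
u' = 3x^2

Answer: 3x^2·e^(x^3)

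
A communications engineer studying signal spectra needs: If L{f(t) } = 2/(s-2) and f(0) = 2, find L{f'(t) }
L{f'(t)}=s·F(s) - f(0)=2s/(s-2) - 2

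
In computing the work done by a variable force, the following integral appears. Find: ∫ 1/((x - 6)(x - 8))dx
Partial fractions: 1/((x-6)(x-8)) = A/(x-6) + B/(x-8)
A = -1/2, B = 1/2
∫ [-1/2· 1/(x-6) + 1/2· 1/(x-8)] dx
= (1/2)[ln|x-8| - ln|x-6|] + C

Answer: (1/2)·ln|(x-8)/(x-6)| + C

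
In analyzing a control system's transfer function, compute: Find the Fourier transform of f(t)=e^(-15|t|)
Using the standard pair: F{e^(-a|t|)} = 2a/(a^2 + omega^2)
With a = 15: F(omega) = 30/(225 + omega^2)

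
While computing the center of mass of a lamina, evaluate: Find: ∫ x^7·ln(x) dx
By parts: u=ln(x), dv=x^7 dx
du=1/x dx, v=x^8/8
=x^8·ln(x)/8 - ∫ x^7/8 dx
=x^8·ln(x)/8 - x^8/64+C

Answer: x^8(ln(x)/8-1/64)+C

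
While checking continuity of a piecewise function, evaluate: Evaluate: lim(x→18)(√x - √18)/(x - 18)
Multiply by conjugate (√x+√18)/(√x+√18):
=(x - 18)/((x - 18)(√x+√18))=1/(√x+√18)
As x → 18: 1/(2√18)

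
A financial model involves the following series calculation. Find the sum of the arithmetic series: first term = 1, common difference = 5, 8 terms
Last term: a_n=1 + (8 - 1)·5=36
Sum=n(a_1 + a_n)/2=8(1 + 36)/2=148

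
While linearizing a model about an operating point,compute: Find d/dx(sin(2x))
Chain rule: d/dx[sin(u)]=cos(u)·u' where u=2x
u'=2

Answer: 2·cos(2x)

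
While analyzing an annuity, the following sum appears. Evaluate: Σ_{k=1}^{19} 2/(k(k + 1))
Partial fractions: 2/(k(k+1))=2/k - 2/(k+1)
Telescoping sum: 2(1-1/20)=2·19/20

Answer: 19/10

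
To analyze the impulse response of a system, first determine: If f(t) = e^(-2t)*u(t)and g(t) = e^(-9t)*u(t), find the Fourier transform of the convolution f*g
By the convolution theorem: F{f * g}=F(omega) * G(omega)
F(omega)=1/(2 + j * omega), G(omega)=1/(9 + j * omega)
F{f * g}=1/((2 + j * omega)(9 + j * omega))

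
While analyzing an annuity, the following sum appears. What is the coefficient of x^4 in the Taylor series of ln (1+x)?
ln(1+x)=Σ (-1)^(n+1) x^n/n
Coefficient of x^4=(-1)^5/4=-1/4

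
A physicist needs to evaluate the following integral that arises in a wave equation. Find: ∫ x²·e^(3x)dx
Integration by parts twice:
First: u=x², dv=e^(3x) dx => x²e^(3x)/3 - (2/3)∫ xe^(3x) dx
Second (∫ xe^(3x) dx): xe^(3x)/3 - e^(3x)/9
Combining: e^(3x)(x²/3-2x/9+2/27)+C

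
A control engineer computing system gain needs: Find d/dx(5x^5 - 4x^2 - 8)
Power rule: d/dx(ax^n) = n·a·x^(n-1)
Term by term: 25·x^4 - 8·x

Answer: 25x^4 - 8x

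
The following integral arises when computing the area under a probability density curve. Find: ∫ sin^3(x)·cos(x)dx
Let u=sin(x), du=cos(x) dx
∫ u^3 du=u^4/4 + C

Answer: sin^4(x)/4 + C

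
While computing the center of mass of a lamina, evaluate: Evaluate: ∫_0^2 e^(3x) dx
Antiderivative: (1/3)e^(3x)
Evaluate: (1/3)(e^6 - 1)

Answer: (e^6 - 1)/3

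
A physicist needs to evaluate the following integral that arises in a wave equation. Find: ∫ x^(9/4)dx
Power rule: ∫ x^(9/4) dx=x^(13/4)/(13/4)+C

Answer: (4/13)·x^(13/4)+C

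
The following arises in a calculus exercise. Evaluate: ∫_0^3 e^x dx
Antiderivative: e^x
Evaluate: (e^3-1)

Answer: e^3-1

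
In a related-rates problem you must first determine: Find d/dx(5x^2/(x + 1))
Quotient rule: (f/g)'=(f'g - fg')/g²
f=5x^2, f'=10x
g=x+1, g'=1

Answer: (10x·(x+1)-5x^2)/(x+1)²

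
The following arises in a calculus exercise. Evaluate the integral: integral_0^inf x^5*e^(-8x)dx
This is a Gamma integral. Substitute u=8x (du=8 dx):
integral_0^inf x^5 * e^(-8x) dx=(1/8^6) integral_0^inf u^5 * e^(-u) du
=Gamma(6)/8^6=5!/8^6=120/262144

Answer: 15/32768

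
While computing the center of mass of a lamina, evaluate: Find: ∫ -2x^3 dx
Using power rule: ∫ -2x^3 dx=-2/4 x^4+C=(-1/2)x^4+C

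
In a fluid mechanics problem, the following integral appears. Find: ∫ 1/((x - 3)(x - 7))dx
Partial fractions: 1/((x-3)(x-7))=A/(x-3)+B/(x-7)
A=-1/4, B=1/4
∫ [-1/4· 1/(x-3)+1/4· 1/(x-7)] dx
=(1/4)[ln|x-7| - ln|x-3|]+C

Answer: (1/4)·ln|(x-7)/(x-3)|+C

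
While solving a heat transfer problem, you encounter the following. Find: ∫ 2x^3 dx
Using power rule: ∫ 2x^3 dx = 2/4 x^4 + C = (1/2)x^4 + C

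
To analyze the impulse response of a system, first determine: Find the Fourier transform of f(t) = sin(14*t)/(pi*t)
sin(W*t)/(pi*t)=(W/pi)*sinc(W*t/pi) is the impulse response of the ideal low-pass filter with cutoff W (here W=14).
Its Fourier transform is a rectangular function:
F(omega)=1 for |omega| < 14, 0 otherwise

Answer: rect(omega/28) [i.e., 1 for |omega| < 14, 0 otherwise]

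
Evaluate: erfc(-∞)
erfc(x) = 1 - erf(x); erfc(-∞) = 1 - erf(-∞) = 1 - (-1) = 2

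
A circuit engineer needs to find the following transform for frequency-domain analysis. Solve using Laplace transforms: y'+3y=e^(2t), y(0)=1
Take L: sY - 1+3Y=1/(s-2)
Y(s+3)=1/(s-2)+1
Y=1/((s-2)(s+3))+1/(s+3)
Partial fractions: 1/((s-2)(s+3))=(1/5)/(s-2) - (1/5)/(s+3)
So Y=(1/5)/(s-2)+(4/5)/(s+3)
Inverse Laplace transform (L^(-1){1/(s-2)}=e^(2t), L^(-1){1/(s+3)}=e^(-3t)):

Answer: y(t)=(1/5)·e^(2t)+(4/5)·e^(-3t)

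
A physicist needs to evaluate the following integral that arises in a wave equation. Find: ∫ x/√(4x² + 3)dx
Let u=4x² + 3, du=8x dx
∫ (1/8)·u^(-1/2) du=√u/4 + C

Answer: √(4x² + 3)/4 + C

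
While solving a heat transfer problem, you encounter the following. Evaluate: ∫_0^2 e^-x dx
Antiderivative: -e^-x
Evaluate: -(e^-2-1)

Answer: (e^-2-1)/(-1)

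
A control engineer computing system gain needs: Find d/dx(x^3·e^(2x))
Product rule: (fg)' = f'g + fg'
f = x^3, f' = 3x^2
g = e^(2x), g' = 2·e^(2x)

Answer: 3x^2·e^(2x) + 2x^3·e^(2x)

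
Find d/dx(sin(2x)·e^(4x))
Product rule: (fg)'=f'g+fg'
f=sin(2x), f'=2·cos(2x)
g=e^(4x), g'=4·e^(4x)

Answer: 2·cos(2x)·e^(4x)+4·sin(2x)·e^(4x)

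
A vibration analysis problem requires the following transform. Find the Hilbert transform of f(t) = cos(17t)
The Hilbert transform shifts each frequency component by -pi/2.
H{cos(wt)}=sin(wt)
With w=17: H{cos(17t)}=sin(17t)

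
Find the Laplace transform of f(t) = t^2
L{t^n} = n!/s^(n + 1)
L{t^2} = 2!/s^3 = 2/s^3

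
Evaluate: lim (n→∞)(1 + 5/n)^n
This is the definition of e^5: lim(1 + 5/n)^n = e^5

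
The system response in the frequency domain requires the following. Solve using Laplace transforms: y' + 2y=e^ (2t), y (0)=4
Take L: sY - 4 + 2Y=1/(s-2)
Y(s + 2)=1/(s-2) + 4
Y=1/((s-2)(s + 2)) + 4/(s + 2)
Partial fractions: 1/((s-2)(s + 2))=(1/4)/(s-2) - (1/4)/(s + 2)
So Y=(1/4)/(s-2) + (15/4)/(s + 2)
Inverse Laplace transform (L^(-1){1/(s-2)}=e^(2t), L^(-1){1/(s + 2)}=e^(-2t)):

Answer: y(t)=(1/4)·e^(2t) + (15/4)·e^(-2t)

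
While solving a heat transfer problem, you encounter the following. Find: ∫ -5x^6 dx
Using power rule: ∫ -5x^6 dx=-5/7 x^7 + C=(-5/7)x^7 + C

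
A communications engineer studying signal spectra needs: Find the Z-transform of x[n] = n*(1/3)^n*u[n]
Using the property Z{n * a^n * u[n]} = az/(z-a)^2
With a = 1/3: X(z) = (1/3)z/(z - 1/3)^2, |z| > 1/3

Answer: (1/3)z/(z - 1/3)^2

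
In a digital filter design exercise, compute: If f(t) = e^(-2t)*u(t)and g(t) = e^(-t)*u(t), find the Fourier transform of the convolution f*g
By the convolution theorem: F{f*g}=F(omega)*G(omega)
F(omega)=1/(2+j*omega), G(omega)=1/(1+j*omega)
F{f*g}=1/((2+j*omega)(1+j*omega))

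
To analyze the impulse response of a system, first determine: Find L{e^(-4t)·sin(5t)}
First shifting: L{e^(at)f(t)} = F(s-a)
L{sin(5t)} = 5/(s²+25)
Shift: 5/((s+4)²+25)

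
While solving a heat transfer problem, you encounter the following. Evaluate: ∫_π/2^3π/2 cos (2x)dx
Antiderivative: sin(2x)/2
Evaluate at bounds: [sin(2·3π/2)/2] - [sin(2·π/2)/2]
= ((0) - (0))/2 = 0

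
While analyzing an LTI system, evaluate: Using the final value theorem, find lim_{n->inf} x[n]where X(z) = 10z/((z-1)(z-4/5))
Final value theorem: lim x[n] = lim_{z->1} (z-1)*X(z)
(z-1)*X(z) = 10z/(z-4/5)
As z->1: 10/(1-4/5) = 10/(1/5) = 50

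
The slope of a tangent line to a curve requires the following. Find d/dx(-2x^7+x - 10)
Power rule: d/dx(ax^n) = n·a·x^(n-1)
Term by term: -14·x^6+1

Answer: -14x^6+1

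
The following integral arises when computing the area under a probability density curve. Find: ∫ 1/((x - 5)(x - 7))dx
Partial fractions: 1/((x-5)(x-7)) = A/(x-5) + B/(x-7)
A = -1/2, B = 1/2
∫ [-1/2· 1/(x-5) + 1/2· 1/(x-7)] dx
= (1/2)[ln|x-7| - ln|x-5|] + C

Answer: (1/2)·ln|(x-7)/(x-5)| + C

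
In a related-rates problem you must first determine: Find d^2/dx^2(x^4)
Apply power rule 2 times:
d^1: 4x^3
d^2: 12x^2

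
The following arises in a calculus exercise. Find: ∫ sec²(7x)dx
Since d/dx[tan(7x)]=7sec²(7x), integral=tan(7x)/7 + C

Answer: (1/7)tan(7x) + C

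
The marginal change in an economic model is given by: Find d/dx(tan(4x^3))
Chain rule: d/dx[tan(u)] = sec²(u)·u' where u = 4x^3
u' = 12x^2

Answer: 12x^2·sec²(4x^3)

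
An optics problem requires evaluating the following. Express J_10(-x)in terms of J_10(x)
For integer n: J_n(-x)=(-1)^n J_n(x)
With n=10: J_10(-x)=(-1)^10 J_10(x)=J_10(x)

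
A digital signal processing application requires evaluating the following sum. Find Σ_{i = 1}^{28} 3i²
=3·n(n + 1)(2n + 1)/6=3·28·29·57/6=23142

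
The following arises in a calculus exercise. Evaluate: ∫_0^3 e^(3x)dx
Antiderivative: (1/3)e^(3x)
Evaluate: (1/3)(e^9-1)

Answer: (e^9-1)/3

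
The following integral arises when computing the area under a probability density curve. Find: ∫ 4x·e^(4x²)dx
Let u = 4x², du = 8x dx
∫ (1/2)e^u du = e^u/2 + C

Answer: e^(4x²)/2 + C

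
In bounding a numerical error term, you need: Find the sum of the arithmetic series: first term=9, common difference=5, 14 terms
Last term: a_n=9 + (14 - 1)·5=74
Sum=n(a_1 + a_n)/2=14(9 + 74)/2=581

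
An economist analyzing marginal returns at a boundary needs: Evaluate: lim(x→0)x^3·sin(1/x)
Squeeze theorem: -|x^3| ≤ x^3·sin(1/x) ≤ |x^3|
Since x^3 → 0 as x → 0, by squeeze theorem the limit is 0

Answer: 0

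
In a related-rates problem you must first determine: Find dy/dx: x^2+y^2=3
Differentiate: 2x + 2y·(dy/dx)=0
dy/dx=-2x/(2y)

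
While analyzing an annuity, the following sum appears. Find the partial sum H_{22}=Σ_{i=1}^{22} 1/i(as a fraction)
H_22=1+1/2+1/3+...+1/22
=19093197/5173168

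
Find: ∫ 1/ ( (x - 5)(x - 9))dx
Partial fractions: 1/((x-5)(x-9)) = A/(x-5)+B/(x-9)
A = -1/4, B = 1/4
∫ [-1/4· 1/(x-5)+1/4· 1/(x-9)] dx
= (1/4)[ln|x-9| - ln|x-5|]+C

Answer: (1/4)·ln|(x-9)/(x-5)|+C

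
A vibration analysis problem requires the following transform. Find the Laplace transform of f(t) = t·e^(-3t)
L{t·e^(at)} = 1/(s-a)²
L{t·e^(-3t)} = 1/(s + 3)²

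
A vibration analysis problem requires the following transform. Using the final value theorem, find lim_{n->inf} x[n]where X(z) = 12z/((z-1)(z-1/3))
Final value theorem: lim x[n] = lim_{z->1} (z-1) * X(z)
(z-1) * X(z) = 12z/(z-1/3)
As z->1: 12/(1-1/3) = 12/(2/3) = 18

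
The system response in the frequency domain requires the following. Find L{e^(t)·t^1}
First shifting: L{e^(at)f(t)}=F(s-a)
L{t^1}=1/s^2
Shift s → s-1: 1/(s-1)^2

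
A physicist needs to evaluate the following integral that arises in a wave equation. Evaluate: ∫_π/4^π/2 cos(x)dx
Antiderivative: sin(x)
Evaluate at bounds: [sin(1·π/2)/1] - [sin(1·π/4)/1]
= ((1) - (√2/2))/1 = 1 - √2/2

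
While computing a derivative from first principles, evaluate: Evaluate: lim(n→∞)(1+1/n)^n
This is the definition of e^1: lim(1+1/n)^n=e^1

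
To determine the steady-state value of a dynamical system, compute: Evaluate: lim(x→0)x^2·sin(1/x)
Squeeze theorem: -|x^2| ≤ x^2·sin(1/x) ≤ |x^2|
Since x^2 → 0 as x → 0, by squeeze theorem the limit is 0

Answer: 0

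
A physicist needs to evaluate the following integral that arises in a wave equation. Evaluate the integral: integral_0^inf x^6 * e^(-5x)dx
This is a Gamma integral. Substitute u=5x (du=5 dx):
integral_0^inf x^6 * e^(-5x) dx=(1/5^7) integral_0^inf u^6 * e^(-u) du
=Gamma(7)/5^7=6!/5^7=720/78125

Answer: 144/15625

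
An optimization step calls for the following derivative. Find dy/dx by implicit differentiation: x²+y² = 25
Differentiate both sides: 2x + 2y·(dy/dx) = 0
Solve: dy/dx = -2x/(2y) = -x/y

Answer: dy/dx = -x/y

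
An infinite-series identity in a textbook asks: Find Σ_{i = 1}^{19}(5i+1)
=5·Σ i+1·19=5·190+19=969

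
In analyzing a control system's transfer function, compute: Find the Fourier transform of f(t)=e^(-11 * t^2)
The Fourier transform of a Gaussian e^(-a*t^2) is sqrt(pi/a)*e^(-omega^2/(4a)).
With a=11: F(omega)=sqrt(pi/11)*e^(-omega^2/44)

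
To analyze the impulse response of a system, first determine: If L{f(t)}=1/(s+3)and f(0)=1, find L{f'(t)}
L{f'(t)}=s·F(s) - f(0)=s/(s + 3) - 1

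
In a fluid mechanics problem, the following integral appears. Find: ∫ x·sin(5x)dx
By parts: u=x, dv=sin(5x) dx
du=dx, v=-cos(5x)/5
=-x·cos(5x)/5+sin(5x)/5²+C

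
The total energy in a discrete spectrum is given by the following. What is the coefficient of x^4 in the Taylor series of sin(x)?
sin(x) has only odd powers. Coefficient of x^4=0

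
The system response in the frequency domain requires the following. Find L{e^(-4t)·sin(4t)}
First shifting: L{e^(at)f(t)}=F(s-a)
L{sin(4t)}=4/(s²+16)
Shift: 4/((s+4)²+16)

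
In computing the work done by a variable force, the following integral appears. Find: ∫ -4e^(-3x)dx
Since d/dx[e^(-3x)]=-3e^(-3x), we get 4/3 e^(-3x)+C

Answer: (4/3)e^(-3x)+C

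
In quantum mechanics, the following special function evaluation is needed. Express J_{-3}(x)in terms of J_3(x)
For integer n: J_{-n}(x)=(-1)^n J_n(x)
With n=3: J_{-3}(x)=(-1)^3 J_3(x)=-J_3(x)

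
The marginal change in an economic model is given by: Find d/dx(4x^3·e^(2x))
Product rule: (fg)'=f'g+fg'
f=4x^3, f'=12x^2
g=e^(2x), g'=2·e^(2x)

Answer: 12x^2·e^(2x)+8x^3·e^(2x)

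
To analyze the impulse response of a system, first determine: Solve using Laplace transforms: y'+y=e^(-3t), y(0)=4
Take L: sY - 4+Y=1/(s+3)
Y(s+1)=1/(s+3)+4
Y=1/((s+3)(s+1))+4/(s+1)
Partial fractions: 1/((s+3)(s+1))=-(1/2)/(s+3)+(1/2)/(s+1)
So Y=-(1/2)/(s+3)+(9/2)/(s+1)
Inverse Laplace transform (L^(-1){1/(s+3)}=e^(-3t), L^(-1){1/(s+1)}=e^(-t)):

Answer: y(t)=(-1/2)·e^(-3t)+(9/2)·e^(-t)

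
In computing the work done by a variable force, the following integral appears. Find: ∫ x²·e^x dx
Integration by parts twice:
First: u=x², dv=e^x dx => x²e^x - 2∫ xe^x dx
Second: u=x, dv=e^x dx => xe^x - e^x
Combining: x²e^x - 2xe^x + 2e^x + C

Answer: e^x(x² - 2x + 2) + C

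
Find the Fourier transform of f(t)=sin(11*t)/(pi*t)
sin(W * t)/(pi * t) = (W/pi) * sinc(W * t/pi) is the impulse response of the ideal low-pass filter with cutoff W (here W = 11).
Its Fourier transform is a rectangular function:
F(omega) = 1 for |omega| < 11, 0 otherwise

Answer: rect(omega/22) [i.e., 1 for |omega| < 11, 0 otherwise]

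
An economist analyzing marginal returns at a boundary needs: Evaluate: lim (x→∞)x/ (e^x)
Apply L'Hôpital 1 times (∞/∞ each time):
Eventually get 1!/(e^x) → 0

Answer: 0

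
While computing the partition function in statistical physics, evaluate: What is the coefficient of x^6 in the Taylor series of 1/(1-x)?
1/(1-x)=Σ x^n for |x|<1
All coefficients are 1

Answer: 1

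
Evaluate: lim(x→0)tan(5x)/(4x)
tan(u) ≈ u for small u:
tan(5x)/(4x) ≈ 5x/(4x) = 5/4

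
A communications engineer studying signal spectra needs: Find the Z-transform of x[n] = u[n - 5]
Using the time-shift property: Z{u[n-5]}=z^(-5)*z/(z-1)
=z^(-4)/(z-1)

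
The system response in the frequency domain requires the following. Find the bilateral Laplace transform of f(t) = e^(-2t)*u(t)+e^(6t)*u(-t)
For e^(-2t)*u(t): L=1/(s + 2), Re(s) > -2
For e^(6t)*u(-t): L=-1/(s-6), Re(s) < 6
Combined: F(s)=1/(s + 2) - 1/(s-6), -2 < Re(s) < 6

Answer: 1/(s + 2) - 1/(s-6), ROC: -2 < Re(s) < 6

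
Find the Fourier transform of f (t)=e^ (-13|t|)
Using the standard pair: F{e^(-a|t|)} = 2a/(a^2+omega^2)
With a = 13: F(omega) = 26/(169+omega^2)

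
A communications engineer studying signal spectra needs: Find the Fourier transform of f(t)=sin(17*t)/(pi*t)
sin(W*t)/(pi*t) = (W/pi)*sinc(W*t/pi) is the impulse response of the ideal low-pass filter with cutoff W (here W = 17).
Its Fourier transform is a rectangular function:
F(omega) = 1 for |omega| < 17, 0 otherwise

Answer: rect(omega/34) [i.e., 1 for |omega| < 17, 0 otherwise]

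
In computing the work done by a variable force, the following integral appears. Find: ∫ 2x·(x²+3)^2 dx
Let u = x²+3, du = 2x dx
∫ u^2 du = u^3/3+C

Answer: (x²+3)^3/3+C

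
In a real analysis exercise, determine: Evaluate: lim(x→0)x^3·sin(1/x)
Squeeze theorem: -|x^3| ≤ x^3·sin(1/x) ≤ |x^3|
Since x^3 → 0 as x → 0, by squeeze theorem the limit is 0

Answer: 0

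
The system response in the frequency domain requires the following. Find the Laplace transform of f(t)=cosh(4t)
L{cosh(at)}=s/(s²-a²)
L{cosh(4t)}=s/(s²-16)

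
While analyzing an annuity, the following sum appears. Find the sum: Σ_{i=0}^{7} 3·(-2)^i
Geometric series: S=a(1 - r^n)/(1 - r)
a=3, r=-2, n=8
S=3(1 - 256)/3=-255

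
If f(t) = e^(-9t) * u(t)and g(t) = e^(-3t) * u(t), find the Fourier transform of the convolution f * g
By the convolution theorem: F{f*g} = F(omega)*G(omega)
F(omega) = 1/(9 + j*omega), G(omega) = 1/(3 + j*omega)
F{f*g} = 1/((9 + j*omega)(3 + j*omega))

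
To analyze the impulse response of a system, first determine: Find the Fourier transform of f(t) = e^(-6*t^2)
The Fourier transform of a Gaussian e^(-a*t^2) is sqrt(pi/a)*e^(-omega^2/(4a)).
With a=6: F(omega)=sqrt(pi/6)*e^(-omega^2/24)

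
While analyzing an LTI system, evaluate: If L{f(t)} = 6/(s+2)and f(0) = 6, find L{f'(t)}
L{f'(t)}=s·F(s) - f(0)=6s/(s + 2) - 6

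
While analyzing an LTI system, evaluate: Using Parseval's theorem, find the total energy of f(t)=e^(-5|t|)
Parseval's theorem: E=integral |f(t)|^2 dt=(1/2pi) integral |F(omega)|^2 domega
E=integral_{-inf}^{inf} e^(-10|t|) dt=2*integral_0^inf e^(-10t) dt=2/(2*5)=1/5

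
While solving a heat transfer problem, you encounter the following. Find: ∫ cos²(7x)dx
Using identity cos²(u)=(1 + cos(2u))/2:
∫ (1 + cos(14x))/2 dx=x/2 + sin(14x)/28 + C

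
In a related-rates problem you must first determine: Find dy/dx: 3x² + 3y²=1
Differentiate: 6x+6y·(dy/dx) = 0
dy/dx = -6x/(6y) = -1·(x/y)

Answer: dy/dx = -1·(x/y)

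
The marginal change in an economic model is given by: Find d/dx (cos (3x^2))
Chain rule: d/dx[cos(u)]=-sin(u)·u' where u=3x^2
u'=6x

Answer: -6x·sin(3x^2)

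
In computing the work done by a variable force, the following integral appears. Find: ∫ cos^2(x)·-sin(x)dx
Let u = cos(x), du = -sin(x) dx
∫ u^2 du = u^3/3+C

Answer: cos^3(x)/3+C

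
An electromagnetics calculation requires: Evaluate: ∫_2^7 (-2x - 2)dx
Step 1: Find antiderivative F(x) = -x^2-2x
Step 2: F(7) - F(2) = -63 - (-8) = -55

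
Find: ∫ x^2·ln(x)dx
By parts: u = ln(x), dv = x^2 dx
du = 1/x dx, v = x^3/3
= x^3·ln(x)/3 - ∫ x^2/3 dx
= x^3·ln(x)/3 - x^3/9 + C

Answer: x^3(ln(x)/3 - 1/9) + C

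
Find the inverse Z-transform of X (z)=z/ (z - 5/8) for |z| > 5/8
Standard pair: z/(z-a) <-> a^n * u[n] for causal signals
With a=5/8: x[n]=(5/8)^n * u[n]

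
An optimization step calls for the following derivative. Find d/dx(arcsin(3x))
d/dx[arcsin(u)]=u'/√(1-u²), u=3x, u'=3

Answer: 3/√(1 - 9x²)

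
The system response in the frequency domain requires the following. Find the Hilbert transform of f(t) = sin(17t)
The Hilbert transform shifts each frequency component by -pi/2.
H{sin(wt)} = -cos(wt)
With w = 17: H{sin(17t)} = -cos(17t)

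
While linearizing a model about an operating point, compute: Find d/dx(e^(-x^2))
Chain rule: d/dx[e^u]=e^u · u' where u=-x^2
u'=-2x

Answer: -2x·e^(-x^2)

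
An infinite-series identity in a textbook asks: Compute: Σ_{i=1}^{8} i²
Using formula: Σ i^2 = n(n+1)(2n+1)/6 = 8·9·17/6 = 204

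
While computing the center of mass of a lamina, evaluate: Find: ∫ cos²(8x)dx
Using identity cos²(u) = (1+cos(2u))/2:
∫ (1+cos(16x))/2 dx = x/2+sin(16x)/32+C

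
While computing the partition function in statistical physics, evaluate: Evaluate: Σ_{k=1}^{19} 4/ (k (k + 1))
Partial fractions: 4/(k(k + 1))=4/k - 4/(k + 1)
Telescoping sum: 4(1 - 1/20)=4·19/20

Answer: 19/5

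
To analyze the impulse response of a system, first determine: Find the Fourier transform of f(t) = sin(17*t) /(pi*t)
sin(W * t)/(pi * t) = (W/pi) * sinc(W * t/pi) is the impulse response of the ideal low-pass filter with cutoff W (here W = 17).
Its Fourier transform is a rectangular function:
F(omega) = 1 for |omega| < 17, 0 otherwise

Answer: rect(omega/34) [i.e., 1 for |omega| < 17, 0 otherwise]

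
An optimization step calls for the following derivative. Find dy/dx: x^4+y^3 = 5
Differentiate: 4x^3+3y^2·(dy/dx) = 0
dy/dx = -4x^3/(3y^2)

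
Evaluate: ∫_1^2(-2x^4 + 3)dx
Step 1: Find antiderivative F(x)=(-2/5)x^5 + 3x
Step 2: F(2) - F(1)=-34/5 - (13/5)=-47/5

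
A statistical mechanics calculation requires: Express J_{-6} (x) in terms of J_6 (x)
For integer n: J_{-n}(x)=(-1)^n J_n(x)
With n=6: J_{-6}(x)=(-1)^6 J_6(x)=J_6(x)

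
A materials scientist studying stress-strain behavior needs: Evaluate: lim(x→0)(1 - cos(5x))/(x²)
Using 1-cos(u) ≈ u²/2 for small u:
(1-cos(5x)) ≈ (5x)²/2 = 25x²/2
So limit = 25/(2·1) = 25/2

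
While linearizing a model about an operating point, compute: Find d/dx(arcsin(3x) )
d/dx[arcsin(u)] = u'/√(1-u²), u = 3x, u' = 3

Answer: 3/√(1 - 9x²)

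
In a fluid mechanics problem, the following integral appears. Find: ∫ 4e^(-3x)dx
Since d/dx[e^(-3x)]=-3e^(-3x), we get -4/3 e^(-3x) + C

Answer: (-4/3)e^(-3x) + C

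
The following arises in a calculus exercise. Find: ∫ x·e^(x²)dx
Let u=x², du=2x dx
∫ (1/2)e^u du=e^u/2+C

Answer: e^(x²)/2+C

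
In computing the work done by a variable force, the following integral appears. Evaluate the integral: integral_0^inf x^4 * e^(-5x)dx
This is a Gamma integral. Substitute u=5x (du=5 dx):
integral_0^inf x^4 * e^(-5x) dx=(1/5^5) integral_0^inf u^4 * e^(-u) du
=Gamma(5)/5^5=4!/5^5=24/3125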